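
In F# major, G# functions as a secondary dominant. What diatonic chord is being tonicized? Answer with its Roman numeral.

The chord is a major triad on G#.
A dominant resolves down a perfect fifth: G# → C#. In F# major, C# is scale degree 5, i.e. V.

V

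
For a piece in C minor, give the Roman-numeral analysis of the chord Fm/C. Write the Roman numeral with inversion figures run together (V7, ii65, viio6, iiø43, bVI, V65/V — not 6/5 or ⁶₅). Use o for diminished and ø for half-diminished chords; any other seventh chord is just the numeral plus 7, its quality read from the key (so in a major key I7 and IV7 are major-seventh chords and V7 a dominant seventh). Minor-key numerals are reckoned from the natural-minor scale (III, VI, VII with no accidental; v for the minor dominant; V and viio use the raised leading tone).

iv64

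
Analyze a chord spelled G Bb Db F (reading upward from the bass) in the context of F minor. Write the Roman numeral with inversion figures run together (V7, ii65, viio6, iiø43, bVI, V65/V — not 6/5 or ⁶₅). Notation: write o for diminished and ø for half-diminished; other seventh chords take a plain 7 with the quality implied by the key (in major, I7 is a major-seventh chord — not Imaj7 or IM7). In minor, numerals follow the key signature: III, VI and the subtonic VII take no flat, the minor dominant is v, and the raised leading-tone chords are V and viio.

The pitches G-Bb-Db-F form a half-diminished seventh chord rooted on G.
G is scale degree 2 in F minor, and a half-diminished seventh chord on that degree is written iiø7.

iiø7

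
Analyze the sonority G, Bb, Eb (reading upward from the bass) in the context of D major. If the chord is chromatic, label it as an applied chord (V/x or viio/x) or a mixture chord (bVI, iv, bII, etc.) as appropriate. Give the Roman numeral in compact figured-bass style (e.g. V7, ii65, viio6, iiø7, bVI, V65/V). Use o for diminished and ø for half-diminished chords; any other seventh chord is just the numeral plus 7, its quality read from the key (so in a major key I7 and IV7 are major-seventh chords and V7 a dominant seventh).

The pitches Eb-G-Bb form a major triad rooted on Eb.
Eb is the lowered second degree of D major (diatonic 2 would be E). This is the Neapolitan sixth — a major triad on the lowered second degree, here in its customary first inversion.
With G in the bass the chord is in first inversion, so the figured bass is 6.

bII6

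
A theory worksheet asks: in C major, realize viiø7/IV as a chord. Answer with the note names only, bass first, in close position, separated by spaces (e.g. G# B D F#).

viiø7/IV is a secondary leading-tone chord. The target IV is F in C major; the applied chord is rooted a semitone below, on E.
Building a half-diminished seventh chord on E gives E-G-Bb-D.

E G Bb D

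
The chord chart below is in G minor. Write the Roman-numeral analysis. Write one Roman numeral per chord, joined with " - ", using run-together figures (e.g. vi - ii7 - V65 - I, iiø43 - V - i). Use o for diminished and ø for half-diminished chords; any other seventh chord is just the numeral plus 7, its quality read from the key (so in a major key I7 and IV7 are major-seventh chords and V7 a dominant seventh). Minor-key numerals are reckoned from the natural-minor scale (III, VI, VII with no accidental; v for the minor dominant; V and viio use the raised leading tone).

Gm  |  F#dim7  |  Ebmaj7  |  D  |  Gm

i - viio7 - VI7 - V - i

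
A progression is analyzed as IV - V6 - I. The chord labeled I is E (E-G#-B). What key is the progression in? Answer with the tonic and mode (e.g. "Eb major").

E major

The chord E is a major triad rooted on E; its label is I.
If E is scale degree 1 and the mode makes that degree carry a major triad, the tonic is E and the mode is major.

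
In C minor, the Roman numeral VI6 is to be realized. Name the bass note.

VI in C minor has root Ab; the chord is Ab-C-Eb.
The figure 6 means first inversion — the third is in the bass.

C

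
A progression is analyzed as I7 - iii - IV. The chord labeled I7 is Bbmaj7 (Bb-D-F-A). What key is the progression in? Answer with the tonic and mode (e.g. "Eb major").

Bb major

The chord Bbmaj7 is a major seventh chord rooted on Bb; its label is I7.
If Bb is scale degree 1 and the mode makes that degree carry a major seventh chord, the tonic is Bb and the mode is major.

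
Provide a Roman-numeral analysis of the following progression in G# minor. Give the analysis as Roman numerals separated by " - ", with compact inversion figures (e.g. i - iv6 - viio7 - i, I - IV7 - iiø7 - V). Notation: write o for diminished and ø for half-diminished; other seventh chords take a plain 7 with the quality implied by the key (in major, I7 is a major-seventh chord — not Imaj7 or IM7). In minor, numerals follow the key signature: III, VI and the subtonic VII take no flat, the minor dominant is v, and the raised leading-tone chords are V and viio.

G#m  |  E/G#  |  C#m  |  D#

G#m has root G#, degree 1 in G# minor, so i.
E/G# has root E, degree 6 in G# minor, so VI6.
C#m has root C#, degree 4 in G# minor, so iv.
D#: major triad on D# = scale degree 5 → V.

i - VI6 - iv - V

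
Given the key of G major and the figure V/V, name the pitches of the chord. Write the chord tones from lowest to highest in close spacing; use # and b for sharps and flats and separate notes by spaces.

A C# E

The slash means an applied dominant: we want the dominant of V. In G major, V is D major, and its dominant is built on A.
Building a major triad on A gives A-C#-E.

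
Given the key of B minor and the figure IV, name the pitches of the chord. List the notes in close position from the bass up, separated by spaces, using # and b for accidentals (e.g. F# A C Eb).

IV is the major subdominant, borrowed from the parallel major. In B minor that root is E.
So the chord is E-G#-B, a major triad.

E G# B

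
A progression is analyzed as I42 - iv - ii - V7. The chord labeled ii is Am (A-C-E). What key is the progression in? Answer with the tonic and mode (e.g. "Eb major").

The chord Am is a minor triad rooted on A; its label is ii.
If A is scale degree 2 and the mode makes that degree carry a minor triad, the tonic is G and the mode is major.

G major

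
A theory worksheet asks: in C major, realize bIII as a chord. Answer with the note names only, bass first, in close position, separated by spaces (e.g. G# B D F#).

Eb G Bb

bIII is a major triad on the lowered third degree, borrowed from the parallel minor. In C major that root is Eb.
So the chord is Eb-G-Bb.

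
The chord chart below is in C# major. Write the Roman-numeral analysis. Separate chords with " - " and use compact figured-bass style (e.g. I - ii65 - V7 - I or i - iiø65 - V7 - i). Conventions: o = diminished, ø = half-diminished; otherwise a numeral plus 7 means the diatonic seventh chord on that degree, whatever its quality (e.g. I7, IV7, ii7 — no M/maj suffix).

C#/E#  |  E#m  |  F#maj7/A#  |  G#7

I6 - iii - IV65 - V7

C#/E#: major triad on C# = scale degree 1 → I6.
E#m: minor triad on E# = scale degree 3 → iii.
F#maj7/A#: major seventh chord on F# = scale degree 4 → IV65.
G#7 has root G#, degree 5 in C# major, so V7.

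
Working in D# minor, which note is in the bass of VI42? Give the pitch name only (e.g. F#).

A#

VI in D# minor has root B; the chord is B-D#-F#-A#.
The figure 42 means third inversion — the seventh is in the bass.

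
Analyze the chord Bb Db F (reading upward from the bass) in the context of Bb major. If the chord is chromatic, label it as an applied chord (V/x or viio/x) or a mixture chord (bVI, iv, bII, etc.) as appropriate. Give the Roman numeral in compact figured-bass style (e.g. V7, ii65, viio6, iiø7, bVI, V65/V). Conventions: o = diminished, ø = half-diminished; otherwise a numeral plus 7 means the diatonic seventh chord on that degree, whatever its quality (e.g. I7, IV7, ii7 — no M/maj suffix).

i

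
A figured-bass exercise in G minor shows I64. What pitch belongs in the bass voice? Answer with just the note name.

D

I in G minor has root G; the chord is G-B-D.
The figure 64 means second inversion — the fifth is in the bass.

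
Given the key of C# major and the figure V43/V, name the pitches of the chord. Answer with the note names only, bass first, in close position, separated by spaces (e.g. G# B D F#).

The slash means an applied dominant: we want the dominant of V. In C# major, V is G# major, and its dominant is built on D#.
Building a dominant seventh chord on D# gives D#-F##-A#-C#.
With the 43 figure the chord is in second inversion; from the bass A# upward in close position it reads A#-C#-D#-F##.

A# C# D# F##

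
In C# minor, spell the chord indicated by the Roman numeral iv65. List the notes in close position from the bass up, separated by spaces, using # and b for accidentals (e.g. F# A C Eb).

A C# E F#

The numeral's case and figure indicate a minor seventh chord. In C# minor its root, the fourth degree, is F#.
That chord is spelled F#-A-C#-E.
The figured bass 65 indicates first inversion, placing the third (A) in the bass: A-C#-E-F#.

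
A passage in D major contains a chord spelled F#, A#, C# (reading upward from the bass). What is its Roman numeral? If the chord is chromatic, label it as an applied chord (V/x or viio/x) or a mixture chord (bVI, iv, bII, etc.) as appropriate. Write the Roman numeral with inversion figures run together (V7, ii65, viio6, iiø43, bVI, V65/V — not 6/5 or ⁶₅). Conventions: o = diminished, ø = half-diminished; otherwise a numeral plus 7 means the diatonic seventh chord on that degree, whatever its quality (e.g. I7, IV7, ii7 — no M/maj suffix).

The pitches F#-A#-C# form a major triad rooted on F#.
F# is not a diatonic chord root with this quality in D major, but it lies a perfect fifth above B (vi), so the chord functions as an applied dominant of vi.

V/vi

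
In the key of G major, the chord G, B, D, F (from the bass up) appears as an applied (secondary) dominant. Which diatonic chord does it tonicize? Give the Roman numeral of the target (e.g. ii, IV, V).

IV

The chord is a dominant seventh chord on G.
A dominant resolves down a perfect fifth: G → C. In G major, C is scale degree 4, i.e. IV.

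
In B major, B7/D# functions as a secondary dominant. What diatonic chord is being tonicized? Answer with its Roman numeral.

The chord is a dominant seventh chord on B.
A dominant resolves down a perfect fifth: B → E. In B major, E is scale degree 4, i.e. IV.

IV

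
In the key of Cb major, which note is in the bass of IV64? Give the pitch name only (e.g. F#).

Cb

IV in Cb major has root Fb; the chord is Fb-Ab-Cb.
The figure 64 means second inversion — the fifth is in the bass.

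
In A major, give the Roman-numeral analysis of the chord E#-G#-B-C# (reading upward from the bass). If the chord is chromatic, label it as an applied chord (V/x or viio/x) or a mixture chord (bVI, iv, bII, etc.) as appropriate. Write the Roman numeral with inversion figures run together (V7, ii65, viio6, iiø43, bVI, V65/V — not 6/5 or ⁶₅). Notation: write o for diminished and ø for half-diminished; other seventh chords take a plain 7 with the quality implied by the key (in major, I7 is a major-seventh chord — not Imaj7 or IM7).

V65/vi

The pitches C#-E#-G#-B form a dominant seventh chord rooted on C#.
C# is not a diatonic chord root with this quality in A major, but it lies a perfect fifth above F# (vi), so the chord functions as an applied dominant of vi.
With E# in the bass the chord is in first inversion, so the figured bass is 65.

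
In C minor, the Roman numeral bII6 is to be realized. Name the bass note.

bII in C minor has root Db; the chord is Db-F-Ab.
The figure 6 means first inversion — the third is in the bass.

F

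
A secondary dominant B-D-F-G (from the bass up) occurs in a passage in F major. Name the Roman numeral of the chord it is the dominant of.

V

The chord is a dominant seventh chord on G.
A dominant resolves down a perfect fifth: G → C. In F major, C is scale degree 5, i.e. V.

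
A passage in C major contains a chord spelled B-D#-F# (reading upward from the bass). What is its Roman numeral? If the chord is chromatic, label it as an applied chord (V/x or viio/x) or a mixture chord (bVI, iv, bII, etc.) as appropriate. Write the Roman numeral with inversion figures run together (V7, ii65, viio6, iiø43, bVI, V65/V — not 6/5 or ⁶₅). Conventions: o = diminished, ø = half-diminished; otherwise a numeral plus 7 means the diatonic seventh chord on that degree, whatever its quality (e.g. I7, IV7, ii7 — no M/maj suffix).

V/iii

Stacked in thirds the chord is B-D#-F#: a major triad on B.
B is not a diatonic chord root with this quality in C major, but it lies a perfect fifth above E (iii), so the chord functions as an applied dominant of iii.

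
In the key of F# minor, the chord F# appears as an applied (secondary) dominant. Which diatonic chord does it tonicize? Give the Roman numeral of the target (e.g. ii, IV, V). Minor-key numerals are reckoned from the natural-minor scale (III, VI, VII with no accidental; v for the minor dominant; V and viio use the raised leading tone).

iv

The chord is a major triad on F#.
A dominant resolves down a perfect fifth: F# → B. In F# minor, B is scale degree 4, i.e. iv.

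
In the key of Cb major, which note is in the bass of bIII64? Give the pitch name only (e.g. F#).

Bbb

bIII in Cb major has root Ebb; the chord is Ebb-Gb-Bbb.
The figure 64 means second inversion — the fifth is in the bass.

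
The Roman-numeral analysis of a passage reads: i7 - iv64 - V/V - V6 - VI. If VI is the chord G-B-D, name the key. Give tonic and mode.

B minor

The anchor chord is a major triad on G, labeled VI.
VI on G implies G is the submediant; that puts the tonic at B, and the uppercase numeral fits minor mode.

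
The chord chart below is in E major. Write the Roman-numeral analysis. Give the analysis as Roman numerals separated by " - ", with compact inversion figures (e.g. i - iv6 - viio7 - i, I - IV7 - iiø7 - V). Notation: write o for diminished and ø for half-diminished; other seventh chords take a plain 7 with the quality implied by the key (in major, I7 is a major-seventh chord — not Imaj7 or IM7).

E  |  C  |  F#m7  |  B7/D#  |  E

I - bVI - ii7 - V65 - I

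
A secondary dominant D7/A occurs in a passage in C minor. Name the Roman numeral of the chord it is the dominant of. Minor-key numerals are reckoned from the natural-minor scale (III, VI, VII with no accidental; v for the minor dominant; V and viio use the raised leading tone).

The chord is a dominant seventh chord on D.
A dominant resolves down a perfect fifth: D → G. In C minor, G is scale degree 5, i.e. V.

V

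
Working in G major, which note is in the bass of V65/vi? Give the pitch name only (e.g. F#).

The applied chord V65/vi is rooted on B: B-D#-F#-A.
The figure 65 means first inversion — the third is in the bass.

D#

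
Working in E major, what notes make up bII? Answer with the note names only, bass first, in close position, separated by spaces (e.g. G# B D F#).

bII is the Neapolitan chord — a major triad on the lowered second degree. In E major that root is F.
So the chord is F-A-C, a major triad.

F A C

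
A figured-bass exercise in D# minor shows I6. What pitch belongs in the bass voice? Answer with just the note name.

F##

I in D# minor has root D#; the chord is D#-F##-A#.
The figure 6 means first inversion — the third is in the bass.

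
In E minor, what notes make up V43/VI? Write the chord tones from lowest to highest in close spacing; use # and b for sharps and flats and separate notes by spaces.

V43/VI is a secondary dominant — the dominant seventh of VI. VI in E minor is C, so the applied chord's root is G, a perfect fifth above.
Building a dominant seventh chord on G gives G-B-D-F.
The figured bass 43 indicates second inversion, placing the fifth (D) in the bass: D-F-G-B.

D F G B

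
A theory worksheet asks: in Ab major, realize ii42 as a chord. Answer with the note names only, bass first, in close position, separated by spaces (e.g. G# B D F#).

Ab Bb Db F

The numeral's case and figure indicate a minor seventh chord. In Ab major its root, scale degree 2, is Bb.
Stacking thirds from Bb gives Bb-Db-F-Ab.
The figured bass 42 indicates third inversion, placing the seventh (Ab) in the bass: Ab-Bb-Db-F.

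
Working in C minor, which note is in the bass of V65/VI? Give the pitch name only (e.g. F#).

The applied chord V65/VI is rooted on Eb: Eb-G-Bb-Db.
The figure 65 means first inversion — the third is in the bass.

G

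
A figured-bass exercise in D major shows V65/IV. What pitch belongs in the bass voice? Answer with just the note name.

The applied chord V65/IV is rooted on D: D-F#-A-C.
The figure 65 means first inversion — the third is in the bass.

F#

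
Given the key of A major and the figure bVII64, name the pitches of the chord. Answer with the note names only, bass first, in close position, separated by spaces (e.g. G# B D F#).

bVII64 is a major triad on the lowered seventh degree (the subtonic), borrowed from the parallel minor. In A major that root is G.
So the chord is G-B-D.
The figured bass 64 indicates second inversion, placing the fifth (D) in the bass: D-G-B.

D G B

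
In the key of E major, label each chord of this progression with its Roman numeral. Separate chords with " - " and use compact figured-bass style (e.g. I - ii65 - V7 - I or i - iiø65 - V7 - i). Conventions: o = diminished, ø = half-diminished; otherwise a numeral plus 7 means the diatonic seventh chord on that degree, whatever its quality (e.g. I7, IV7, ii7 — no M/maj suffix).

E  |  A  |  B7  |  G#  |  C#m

I - IV - V7 - V/vi - vi

E: major triad on E = scale degree 1 → I.
A: major triad on A = scale degree 4 → IV.
B7: dominant seventh chord on B = scale degree 5 → V7.
G# is the secondary dominant of vi (major triad on G#): V/vi.
C#m has root C#, degree 6 in E major, so vi.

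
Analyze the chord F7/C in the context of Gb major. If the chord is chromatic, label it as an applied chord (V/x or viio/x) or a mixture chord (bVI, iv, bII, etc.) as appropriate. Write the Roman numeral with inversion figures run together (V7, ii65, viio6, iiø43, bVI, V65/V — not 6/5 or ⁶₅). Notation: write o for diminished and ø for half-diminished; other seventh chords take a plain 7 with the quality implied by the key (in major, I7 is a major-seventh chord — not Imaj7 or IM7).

V43/iii

The pitches F-A-C-Eb form a dominant seventh chord rooted on F.
F is not a diatonic chord root with this quality in Gb major, but it lies a perfect fifth above Bb (iii), so the chord functions as an applied dominant of iii.
With C in the bass the chord is in second inversion, so the figured bass is 43.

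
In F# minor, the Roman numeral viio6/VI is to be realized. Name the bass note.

E

The applied chord viio6/VI is rooted on C#: C#-E-G.
The figure 6 means first inversion — the third is in the bass.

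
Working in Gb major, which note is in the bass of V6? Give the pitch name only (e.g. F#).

V in Gb major has root Db; the chord is Db-F-Ab.
The figure 6 means first inversion — the third is in the bass.

F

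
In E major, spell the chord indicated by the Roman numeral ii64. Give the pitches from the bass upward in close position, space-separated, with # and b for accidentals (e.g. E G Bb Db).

C# F# A

The numeral's case and figure indicate a minor triad. In E major its root, the supertonic, is F#.
Stacking thirds from F# gives F#-A-C#.
The figured bass 64 indicates second inversion, placing the fifth (C#) in the bass: C#-F#-A.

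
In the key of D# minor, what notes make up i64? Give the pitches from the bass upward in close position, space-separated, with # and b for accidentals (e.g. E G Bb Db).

The numeral's case and figure indicate a minor triad. In D# minor its root, the tonic, is D#.
That chord is spelled D#-F#-A#.
The figured bass 64 indicates second inversion, placing the fifth (A#) in the bass: A#-D#-F#.

A# D# F#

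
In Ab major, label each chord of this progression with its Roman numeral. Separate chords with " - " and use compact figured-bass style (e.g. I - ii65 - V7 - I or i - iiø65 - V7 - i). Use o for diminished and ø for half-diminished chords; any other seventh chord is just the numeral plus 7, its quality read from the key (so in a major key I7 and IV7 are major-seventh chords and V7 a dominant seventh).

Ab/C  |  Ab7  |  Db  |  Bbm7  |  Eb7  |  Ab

Ab/C: major triad on Ab = scale degree 1 → I6.
Ab7: a dominant seventh chord on Ab, the applied dominant of IV → V7/IV.
Db has root Db, degree 4 in Ab major, so IV.
Bbm7: root Bb is the supertonic; minor seventh chord there is ii7.
Eb7: root Eb is the dominant; dominant seventh chord there is V7.
Ab has root Ab, degree 1 in Ab major, so I.

I6 - V7/IV - IV - ii7 - V7 - I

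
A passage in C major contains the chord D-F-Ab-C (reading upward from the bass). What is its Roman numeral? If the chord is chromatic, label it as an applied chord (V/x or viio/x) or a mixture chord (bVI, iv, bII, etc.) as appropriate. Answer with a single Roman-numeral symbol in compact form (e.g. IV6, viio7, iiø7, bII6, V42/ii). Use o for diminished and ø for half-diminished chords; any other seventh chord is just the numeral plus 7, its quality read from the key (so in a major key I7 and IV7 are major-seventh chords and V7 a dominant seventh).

The pitches D-F-Ab-C form a half-diminished seventh chord rooted on D.
D is the second degree of C major. This is the half-diminished supertonic seventh, borrowed from the parallel minor.

iiø7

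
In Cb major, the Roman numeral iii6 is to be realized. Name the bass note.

Gb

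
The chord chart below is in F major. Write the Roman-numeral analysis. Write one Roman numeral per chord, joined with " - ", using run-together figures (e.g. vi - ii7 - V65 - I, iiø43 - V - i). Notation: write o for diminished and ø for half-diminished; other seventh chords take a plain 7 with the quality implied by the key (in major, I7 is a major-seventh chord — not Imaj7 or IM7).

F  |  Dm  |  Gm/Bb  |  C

F has root F, degree 1 in F major, so I.
Dm: minor triad on D = scale degree 6 → vi.
Gm/Bb: minor triad on G = scale degree 2 → ii6.
C has root C, degree 5 in F major, so V.

I - vi - ii6 - V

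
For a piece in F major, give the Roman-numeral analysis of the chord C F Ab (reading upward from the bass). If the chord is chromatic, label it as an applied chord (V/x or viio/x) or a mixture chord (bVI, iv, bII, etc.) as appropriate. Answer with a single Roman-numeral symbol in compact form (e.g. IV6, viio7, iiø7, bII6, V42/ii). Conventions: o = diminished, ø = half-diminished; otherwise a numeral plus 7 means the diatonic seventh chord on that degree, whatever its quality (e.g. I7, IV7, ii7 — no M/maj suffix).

Stacked in thirds the chord is F-Ab-C: a minor triad on F.
F is the first degree of F major. This is the minor tonic, borrowed from the parallel minor.
With C in the bass the chord is in second inversion, so the figured bass is 64.

i64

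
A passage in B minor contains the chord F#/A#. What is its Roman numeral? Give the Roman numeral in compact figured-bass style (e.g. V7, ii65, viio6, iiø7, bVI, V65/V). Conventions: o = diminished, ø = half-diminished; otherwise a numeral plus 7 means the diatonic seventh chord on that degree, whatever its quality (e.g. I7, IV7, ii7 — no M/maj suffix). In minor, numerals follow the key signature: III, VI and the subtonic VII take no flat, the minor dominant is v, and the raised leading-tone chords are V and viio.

The pitches F#-A#-C# form a major triad rooted on F#.
In B minor, F# is the dominant; the diatonic major triad there is V.
With A# in the bass the chord is in first inversion, so the figured bass is 6.

V6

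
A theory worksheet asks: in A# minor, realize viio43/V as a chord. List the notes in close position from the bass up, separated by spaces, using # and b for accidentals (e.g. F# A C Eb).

The slash marks an applied leading-tone chord: viio of V. In A# minor, V is E#, so the leading tone to it is D##, a half step below.
Building a fully diminished seventh chord on D## gives D##-F##-A#-C#.
The figured bass 43 indicates second inversion, placing the fifth (A#) in the bass: A#-C#-D##-F##.

A# C# D## F##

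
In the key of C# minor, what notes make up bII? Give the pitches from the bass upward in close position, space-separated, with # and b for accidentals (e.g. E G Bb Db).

Scale degree 2 in C# minor is D#; lowering it a half step gives D. bII is the Neapolitan chord — a major triad on the lowered second degree.
So the chord is D-F#-A, a major triad.

D F# A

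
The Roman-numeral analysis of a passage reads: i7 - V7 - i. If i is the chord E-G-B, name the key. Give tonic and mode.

E minor

i is given as E-G-B — a minor triad with root E.
If E is scale degree 1 and the mode makes that degree carry a minor triad, the tonic is E and the mode is minor.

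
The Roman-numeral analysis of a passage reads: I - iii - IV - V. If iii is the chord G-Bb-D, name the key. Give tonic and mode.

The chord Gm is a minor triad rooted on G; its label is iii.
iii on G implies G is the mediant; that puts the tonic at Eb, and the lowercase numeral fits major mode.

Eb major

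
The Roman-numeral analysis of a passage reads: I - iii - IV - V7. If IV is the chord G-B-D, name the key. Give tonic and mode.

IV is given as G-B-D — a major triad with root G.
Counting down 3 scale steps from G places the tonic on D; a major triad on degree 4 is diatonic only in major.

D major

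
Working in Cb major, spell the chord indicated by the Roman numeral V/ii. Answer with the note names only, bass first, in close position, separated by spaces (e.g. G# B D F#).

The slash means an applied dominant: we want the dominant of ii. In Cb major, ii is Db minor, and its dominant is built on Ab.
Building a major triad on Ab gives Ab-C-Eb.

Ab C Eb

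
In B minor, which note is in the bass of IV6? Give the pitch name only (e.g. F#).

IV in B minor has root E; the chord is E-G#-B.
The figure 6 means first inversion — the third is in the bass.

G#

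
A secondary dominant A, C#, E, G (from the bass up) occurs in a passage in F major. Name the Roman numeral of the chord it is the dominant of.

vi

The chord is a dominant seventh chord on A.
A dominant resolves down a perfect fifth: A → D. In F major, D is scale degree 6, i.e. vi.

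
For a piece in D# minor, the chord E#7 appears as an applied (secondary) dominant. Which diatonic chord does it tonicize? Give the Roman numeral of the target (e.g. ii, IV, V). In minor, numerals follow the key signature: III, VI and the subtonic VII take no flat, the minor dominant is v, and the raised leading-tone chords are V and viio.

V

The chord is a dominant seventh chord on E#.
A dominant resolves down a perfect fifth: E# → A#. In D# minor, A# is scale degree 5, i.e. V.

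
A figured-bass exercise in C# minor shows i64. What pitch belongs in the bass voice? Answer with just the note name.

G#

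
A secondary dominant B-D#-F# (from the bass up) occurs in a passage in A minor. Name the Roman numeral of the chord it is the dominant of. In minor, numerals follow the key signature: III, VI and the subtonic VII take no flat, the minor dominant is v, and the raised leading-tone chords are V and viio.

The chord is a major triad on B.
A dominant resolves down a perfect fifth: B → E. In A minor, E is scale degree 5, i.e. V.

V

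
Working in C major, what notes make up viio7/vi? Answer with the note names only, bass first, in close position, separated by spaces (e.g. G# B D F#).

viio7/vi is a secondary leading-tone chord. The target vi is A in C major; the applied chord is rooted a semitone below, on G#.
Building a fully diminished seventh chord on G# gives G#-B-D-F.

G# B D F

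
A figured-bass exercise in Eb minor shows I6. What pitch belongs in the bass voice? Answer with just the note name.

G

I in Eb minor has root Eb; the chord is Eb-G-Bb.
The figure 6 means first inversion — the third is in the bass.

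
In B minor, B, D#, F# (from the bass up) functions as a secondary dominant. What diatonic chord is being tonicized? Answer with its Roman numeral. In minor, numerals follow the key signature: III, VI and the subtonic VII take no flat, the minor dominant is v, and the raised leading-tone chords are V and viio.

iv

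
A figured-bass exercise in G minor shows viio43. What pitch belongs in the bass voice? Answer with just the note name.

viio in G minor has root F#; the chord is F#-A-C-Eb.
The figure 43 means second inversion — the fifth is in the bass.

C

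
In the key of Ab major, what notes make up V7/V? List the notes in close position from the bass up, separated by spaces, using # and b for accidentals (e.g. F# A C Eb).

Bb D F Ab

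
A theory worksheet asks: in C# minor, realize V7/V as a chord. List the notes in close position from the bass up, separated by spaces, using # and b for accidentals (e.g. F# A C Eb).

V7/V is a secondary dominant — the dominant seventh of V. V in C# minor is G#, so the applied chord's root is D#, a perfect fifth above.
Building a dominant seventh chord on D# gives D#-F##-A#-C#.

D# F## A# C#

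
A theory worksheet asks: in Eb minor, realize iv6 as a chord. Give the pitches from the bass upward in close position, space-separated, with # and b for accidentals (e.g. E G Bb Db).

Cb Eb Ab

The numeral's case and figure indicate a minor triad. In Eb minor its root, scale degree 4, is Ab.
That chord is spelled Ab-Cb-Eb.
With the 6 figure the chord is in first inversion; from the bass Cb upward in close position it reads Cb-Eb-Ab.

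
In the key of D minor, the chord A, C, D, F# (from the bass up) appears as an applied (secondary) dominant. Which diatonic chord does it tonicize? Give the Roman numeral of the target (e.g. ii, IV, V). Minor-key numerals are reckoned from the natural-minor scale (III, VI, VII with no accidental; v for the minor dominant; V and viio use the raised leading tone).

iv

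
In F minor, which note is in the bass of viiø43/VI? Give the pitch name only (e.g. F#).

Gb

The applied chord viiø43/VI is rooted on C: C-Eb-Gb-Bb.
The figure 43 means second inversion — the fifth is in the bass.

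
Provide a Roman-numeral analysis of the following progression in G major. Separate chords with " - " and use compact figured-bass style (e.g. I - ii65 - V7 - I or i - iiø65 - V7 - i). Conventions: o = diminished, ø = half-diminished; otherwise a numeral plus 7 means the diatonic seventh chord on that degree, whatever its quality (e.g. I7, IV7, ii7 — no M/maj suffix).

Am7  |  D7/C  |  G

Am7: root A is the supertonic; minor seventh chord there is ii7.
D7/C: dominant seventh chord on D = scale degree 5 → V42.
G: major triad on G = scale degree 1 → I.

ii7 - V42 - I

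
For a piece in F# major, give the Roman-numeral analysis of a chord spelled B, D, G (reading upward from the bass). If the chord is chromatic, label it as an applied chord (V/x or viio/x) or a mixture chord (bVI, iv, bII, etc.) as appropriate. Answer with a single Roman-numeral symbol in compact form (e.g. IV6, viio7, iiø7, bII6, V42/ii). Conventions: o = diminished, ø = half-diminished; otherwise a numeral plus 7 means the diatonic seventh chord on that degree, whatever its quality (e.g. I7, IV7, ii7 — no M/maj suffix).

bII6

Stacked in thirds the chord is G-B-D: a major triad on G.
G is the lowered second degree of F# major (diatonic 2 would be G#). This is the Neapolitan sixth — a major triad on the lowered second degree, here in its customary first inversion.
With B in the bass the chord is in first inversion, so the figured bass is 6.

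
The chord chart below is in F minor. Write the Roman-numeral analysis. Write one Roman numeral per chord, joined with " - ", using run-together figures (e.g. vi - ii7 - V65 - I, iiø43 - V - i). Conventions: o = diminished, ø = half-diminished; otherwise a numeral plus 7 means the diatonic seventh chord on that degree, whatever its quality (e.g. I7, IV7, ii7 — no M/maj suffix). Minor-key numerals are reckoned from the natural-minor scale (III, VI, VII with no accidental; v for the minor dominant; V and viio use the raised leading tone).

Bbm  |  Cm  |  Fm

iv - v - i

Bbm: minor triad on Bb = scale degree 4 → iv.
Cm has root C, degree 5 in F minor, so v.
Fm: root F is the tonic; minor triad there is i.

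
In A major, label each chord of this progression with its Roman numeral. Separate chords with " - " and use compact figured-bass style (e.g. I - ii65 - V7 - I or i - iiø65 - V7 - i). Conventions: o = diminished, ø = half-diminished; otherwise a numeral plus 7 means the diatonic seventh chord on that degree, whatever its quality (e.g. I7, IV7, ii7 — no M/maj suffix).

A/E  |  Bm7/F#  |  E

I64 - ii43 - V

A/E: major triad on A = scale degree 1 → I64.
Bm7/F#: root B is the supertonic; minor seventh chord there is ii43.
E has root E, degree 5 in A major, so V.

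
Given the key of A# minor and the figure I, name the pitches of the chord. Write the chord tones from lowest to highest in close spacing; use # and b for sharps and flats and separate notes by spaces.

A# C## E#

I is the major tonic (Picardy third), borrowed from the parallel major. In A# minor that root is A#.
So the chord is A#-C##-E#, a major triad.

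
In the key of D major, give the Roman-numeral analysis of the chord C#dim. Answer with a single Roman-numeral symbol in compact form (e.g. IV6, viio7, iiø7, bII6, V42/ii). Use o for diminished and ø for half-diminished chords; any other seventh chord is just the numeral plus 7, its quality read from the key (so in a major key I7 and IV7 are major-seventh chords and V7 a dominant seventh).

The pitches C#-E-G form a diminished triad rooted on C#.
In D major, C# is the leading tone; the diatonic diminished triad there is viio.

viio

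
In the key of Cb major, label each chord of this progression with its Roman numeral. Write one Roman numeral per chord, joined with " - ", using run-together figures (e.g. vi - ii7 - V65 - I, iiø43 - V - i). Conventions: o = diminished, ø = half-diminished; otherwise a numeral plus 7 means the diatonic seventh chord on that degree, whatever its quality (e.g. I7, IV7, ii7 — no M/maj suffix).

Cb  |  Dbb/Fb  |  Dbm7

I - bII6 - ii7

Cb has root Cb, degree 1 in Cb major, so I.
Dbb/Fb: major triad on Dbb — chromatic; Dbb is the lowered second degree, so this is the Neapolitan sixth, bII6 (third, Fb, in the bass — hence the 6).
Dbm7: root Db is the supertonic; minor seventh chord there is ii7.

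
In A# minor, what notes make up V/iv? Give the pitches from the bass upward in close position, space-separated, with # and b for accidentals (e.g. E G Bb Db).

The slash means an applied dominant: we want the dominant of iv. In A# minor, iv is D# minor, and its dominant is built on A#.
Building a major triad on A# gives A#-C##-E#.

A# C## E#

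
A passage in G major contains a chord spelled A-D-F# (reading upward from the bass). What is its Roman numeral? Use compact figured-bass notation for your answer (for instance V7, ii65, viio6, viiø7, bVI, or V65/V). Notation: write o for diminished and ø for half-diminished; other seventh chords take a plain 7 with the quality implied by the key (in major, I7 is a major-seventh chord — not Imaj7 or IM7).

V64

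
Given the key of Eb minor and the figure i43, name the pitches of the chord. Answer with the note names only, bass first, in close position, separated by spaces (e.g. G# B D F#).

Bb Db Eb Gb

The numeral's case and figure indicate a minor seventh chord. In Eb minor its root, the tonic, is Eb.
That chord is spelled Eb-Gb-Bb-Db.
With the 43 figure the chord is in second inversion; from the bass Bb upward in close position it reads Bb-Db-Eb-Gb.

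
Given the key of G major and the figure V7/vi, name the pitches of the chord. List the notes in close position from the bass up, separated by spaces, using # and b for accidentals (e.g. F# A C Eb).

V7/vi is a secondary dominant — the dominant seventh of vi. vi in G major is E, so the applied chord's root is B, a perfect fifth above.
Building a dominant seventh chord on B gives B-D#-F#-A.

B D# F# A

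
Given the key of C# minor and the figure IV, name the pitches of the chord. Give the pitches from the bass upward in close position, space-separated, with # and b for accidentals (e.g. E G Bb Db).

F# A# C#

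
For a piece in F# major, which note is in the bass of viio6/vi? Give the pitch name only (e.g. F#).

The applied chord viio6/vi is rooted on C##: C##-E#-G#.
The figure 6 means first inversion — the third is in the bass.

E#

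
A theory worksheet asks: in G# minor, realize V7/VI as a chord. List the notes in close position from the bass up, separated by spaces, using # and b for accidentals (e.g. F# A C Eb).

B D# F# A

V7/VI is a secondary dominant — the dominant seventh of VI. VI in G# minor is E, so the applied chord's root is B, a perfect fifth above.
Building a dominant seventh chord on B gives B-D#-F#-A.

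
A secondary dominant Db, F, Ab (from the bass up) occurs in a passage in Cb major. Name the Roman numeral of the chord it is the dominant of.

V

The chord is a major triad on Db.
A dominant resolves down a perfect fifth: Db → Gb. In Cb major, Gb is scale degree 5, i.e. V.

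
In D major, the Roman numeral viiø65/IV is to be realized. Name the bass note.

The applied chord viiø65/IV is rooted on F#: F#-A-C-E.
The figure 65 means first inversion — the third is in the bass.

A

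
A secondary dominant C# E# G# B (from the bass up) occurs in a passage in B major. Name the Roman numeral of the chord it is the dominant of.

V

The chord is a dominant seventh chord on C#.
A dominant resolves down a perfect fifth: C# → F#. In B major, F# is scale degree 5, i.e. V.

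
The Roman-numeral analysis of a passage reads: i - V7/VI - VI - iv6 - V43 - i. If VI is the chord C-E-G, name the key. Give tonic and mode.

The chord C is a major triad rooted on C; its label is VI.
VI on C implies C is the submediant; that puts the tonic at E, and the uppercase numeral fits minor mode.

E minor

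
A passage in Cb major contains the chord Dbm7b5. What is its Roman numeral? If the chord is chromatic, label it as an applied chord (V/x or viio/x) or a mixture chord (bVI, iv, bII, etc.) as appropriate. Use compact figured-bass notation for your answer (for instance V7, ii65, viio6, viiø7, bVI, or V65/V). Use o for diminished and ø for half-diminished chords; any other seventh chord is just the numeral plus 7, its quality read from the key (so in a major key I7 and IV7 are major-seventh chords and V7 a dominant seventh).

iiø7

Stacked in thirds the chord is Db-Fb-Abb-Cb: a half-diminished seventh chord on Db.
Db is the second degree of Cb major. This is the half-diminished supertonic seventh, borrowed from the parallel minor.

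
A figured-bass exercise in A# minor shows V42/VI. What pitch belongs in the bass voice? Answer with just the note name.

The applied chord V42/VI is rooted on C#: C#-E#-G#-B.
The figure 42 means third inversion — the seventh is in the bass.

B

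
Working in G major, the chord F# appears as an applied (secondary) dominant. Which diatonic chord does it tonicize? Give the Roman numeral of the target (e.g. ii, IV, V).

iii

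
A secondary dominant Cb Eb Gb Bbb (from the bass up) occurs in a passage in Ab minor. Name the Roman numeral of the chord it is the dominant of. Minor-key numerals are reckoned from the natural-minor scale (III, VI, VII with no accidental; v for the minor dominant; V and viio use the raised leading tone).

The chord is a dominant seventh chord on Cb.
A dominant resolves down a perfect fifth: Cb → Fb. In Ab minor, Fb is scale degree 6, i.e. VI.

VI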